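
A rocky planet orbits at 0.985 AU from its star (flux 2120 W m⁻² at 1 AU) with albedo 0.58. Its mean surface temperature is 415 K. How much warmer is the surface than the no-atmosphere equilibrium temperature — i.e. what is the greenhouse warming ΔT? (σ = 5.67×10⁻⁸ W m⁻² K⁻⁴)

S = 2120/0.985² = 2185 W m⁻².
T_eq = [S(1−A)/(4σ)]^(1/4) = [2185×0.42/(4×5.67×10⁻⁸)]^(1/4) = 252.2 K.
ΔT = T_surf − T_eq = 415 − 252.2.

ΔT ≈ 162.8 K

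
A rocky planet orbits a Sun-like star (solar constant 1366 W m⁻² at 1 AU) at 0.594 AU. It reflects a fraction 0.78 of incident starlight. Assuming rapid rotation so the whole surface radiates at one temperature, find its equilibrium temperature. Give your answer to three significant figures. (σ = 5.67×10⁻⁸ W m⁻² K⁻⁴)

T_eq ≈ 248 K

Flux at 0.594 AU: S = 1366/0.594² = 3870 W m⁻².
Energy balance: absorbed = emitted ⇒ πR²·S(1−A) = 4πR²·σT_eq⁴, so T_eq⁴ = S(1−A)/(4σ).
T_eq = [3870 × 0.22 / (4 × 5.67×10⁻⁸)]^(1/4) = (3.76×10⁹)^(1/4) = 248 K.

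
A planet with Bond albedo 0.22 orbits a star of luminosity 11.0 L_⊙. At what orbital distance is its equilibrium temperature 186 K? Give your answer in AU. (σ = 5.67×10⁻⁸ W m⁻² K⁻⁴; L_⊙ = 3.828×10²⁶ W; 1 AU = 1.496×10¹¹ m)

L = 11.0 × 3.828×10²⁶ = 4.21×10²⁷ W.
From T_eq⁴ = L(1−A)/(16πσd²): d = √[L(1−A)/(16πσT_eq⁴)].
d = √[4.21×10²⁷ × 0.78 / (16π × 5.67×10⁻⁸ × (186)⁴)] = 9.81×10¹¹ m = 6.56 AU.

d ≈ 6.56 AU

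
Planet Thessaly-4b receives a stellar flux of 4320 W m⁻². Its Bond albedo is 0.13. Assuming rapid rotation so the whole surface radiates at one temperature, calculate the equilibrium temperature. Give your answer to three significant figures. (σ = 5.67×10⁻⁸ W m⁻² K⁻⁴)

Energy balance: absorbed = emitted ⇒ πR²·S(1−A) = 4πR²·σT_eq⁴, so T_eq⁴ = S(1−A)/(4σ).
T_eq = [4320 × 0.87 / (4 × 5.67×10⁻⁸)]^(1/4) = (1.66×10¹⁰)^(1/4) = 359 K.

T_eq ≈ 359 K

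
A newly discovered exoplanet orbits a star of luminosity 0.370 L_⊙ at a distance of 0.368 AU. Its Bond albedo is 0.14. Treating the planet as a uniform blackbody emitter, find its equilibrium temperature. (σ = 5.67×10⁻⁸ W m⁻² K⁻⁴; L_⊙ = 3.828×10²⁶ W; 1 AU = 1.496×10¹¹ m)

T_eq ≈ 345 K

d = 0.368 AU = 5.51×10¹⁰ m.
L = 0.370 × 3.828×10²⁶ = 1.42×10²⁶ W.
Flux: S = L/(4πd²) = 1.42×10²⁶/(4π×(5.51×10¹⁰)²) = 3720 W m⁻².
Energy balance: absorbed = emitted ⇒ πR²·S(1−A) = 4πR²·σT_eq⁴, so T_eq⁴ = S(1−A)/(4σ).
T_eq = [3720 × 0.86 / (4 × 5.67×10⁻⁸)]^(1/4) = (1.41×10¹⁰)^(1/4) = 345 K.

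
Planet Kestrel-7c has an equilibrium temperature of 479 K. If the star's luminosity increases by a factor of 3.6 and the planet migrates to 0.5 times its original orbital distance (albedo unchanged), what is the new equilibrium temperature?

T_eq ∝ L^(1/4) · d^(−1/2).
T′ = 479 × 3.6^(1/4) / 0.5^(1/2) = 933 K.

T_eq ≈ 933 K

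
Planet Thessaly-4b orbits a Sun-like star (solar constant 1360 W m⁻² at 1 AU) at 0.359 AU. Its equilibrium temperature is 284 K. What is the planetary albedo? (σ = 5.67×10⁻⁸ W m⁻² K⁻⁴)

A ≈ 0.86

Flux at 0.359 AU: S = 1360/0.359² = 1.06×10⁴ W m⁻².
From T_eq⁴ = S(1−A)/(4σ): 1−A = 4σT_eq⁴/S.
1−A = 4 × 5.67×10⁻⁸ × (284)⁴ / 1.06×10⁴ = 0.140.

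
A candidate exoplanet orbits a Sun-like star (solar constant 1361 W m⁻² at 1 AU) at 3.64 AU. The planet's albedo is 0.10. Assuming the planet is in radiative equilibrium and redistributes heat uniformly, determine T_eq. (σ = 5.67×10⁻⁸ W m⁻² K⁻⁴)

Flux at 3.64 AU: S = 1361/3.64² = 103 W m⁻².
Energy balance: absorbed = emitted ⇒ πR²·S(1−A) = 4πR²·σT_eq⁴, so T_eq⁴ = S(1−A)/(4σ).
T_eq = [103 × 0.90 / (4 × 5.67×10⁻⁸)]^(1/4) = (4.08×10⁸)^(1/4) = 142 K.

T_eq ≈ 142 K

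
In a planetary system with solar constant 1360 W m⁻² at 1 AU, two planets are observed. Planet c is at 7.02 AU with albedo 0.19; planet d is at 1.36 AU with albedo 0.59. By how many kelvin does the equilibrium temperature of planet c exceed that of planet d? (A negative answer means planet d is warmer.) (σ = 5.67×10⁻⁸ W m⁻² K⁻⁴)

T_eq = [S₀(1−A)/(4σd²)]^(1/4), so T ∝ (1−A)^(1/4) / √d.
T₁ = [1360×0.81/(4×5.67×10⁻⁸×7.02²)]^(1/4) = 99.64 K.
T₂ = [1360×0.41/(4×5.67×10⁻⁸×1.36²)]^(1/4) = 190.94 K.

ΔT ≈ -91.3 K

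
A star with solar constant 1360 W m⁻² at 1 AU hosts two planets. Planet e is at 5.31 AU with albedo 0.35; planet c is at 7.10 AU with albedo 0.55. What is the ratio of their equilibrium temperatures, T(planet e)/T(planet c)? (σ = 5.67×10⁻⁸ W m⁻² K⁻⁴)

T₁/T₂ ≈ 1.268

T_eq = [S₀(1−A)/(4σd²)]^(1/4), so T ∝ (1−A)^(1/4) / √d.
T₁ = [1360×0.65/(4×5.67×10⁻⁸×5.31²)]^(1/4) = 108.43 K.
T₂ = [1360×0.45/(4×5.67×10⁻⁸×7.10²)]^(1/4) = 85.54 K.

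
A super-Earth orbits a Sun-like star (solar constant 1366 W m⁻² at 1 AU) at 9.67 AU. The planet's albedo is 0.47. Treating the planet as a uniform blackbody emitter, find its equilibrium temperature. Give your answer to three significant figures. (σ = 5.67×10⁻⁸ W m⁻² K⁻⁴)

T_eq ≈ 76.4 K

Flux at 9.67 AU: S = 1366/9.67² = 14.6 W m⁻².
Energy balance: absorbed = emitted ⇒ πR²·S(1−A) = 4πR²·σT_eq⁴, so T_eq⁴ = S(1−A)/(4σ).
T_eq = [14.6 × 0.53 / (4 × 5.67×10⁻⁸)]^(1/4) = (3.41×10⁷)^(1/4) = 76.4 K.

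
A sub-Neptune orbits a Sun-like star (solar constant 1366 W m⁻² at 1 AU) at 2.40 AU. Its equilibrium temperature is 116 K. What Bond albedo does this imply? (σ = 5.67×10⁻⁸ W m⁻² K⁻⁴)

A ≈ 0.83

Flux at 2.40 AU: S = 1366/2.40² = 237 W m⁻².
From T_eq⁴ = S(1−A)/(4σ): 1−A = 4σT_eq⁴/S.
1−A = 4 × 5.67×10⁻⁸ × (116)⁴ / 237 = 0.173.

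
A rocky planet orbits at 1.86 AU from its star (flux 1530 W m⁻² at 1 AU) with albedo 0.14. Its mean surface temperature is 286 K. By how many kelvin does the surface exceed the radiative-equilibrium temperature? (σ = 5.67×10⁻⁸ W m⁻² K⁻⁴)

S = 1530/1.86² = 442.2 W m⁻².
T_eq = [S(1−A)/(4σ)]^(1/4) = [442.2×0.86/(4×5.67×10⁻⁸)]^(1/4) = 202.4 K.
ΔT = T_surf − T_eq = 286 − 202.4.

ΔT ≈ 83.6 K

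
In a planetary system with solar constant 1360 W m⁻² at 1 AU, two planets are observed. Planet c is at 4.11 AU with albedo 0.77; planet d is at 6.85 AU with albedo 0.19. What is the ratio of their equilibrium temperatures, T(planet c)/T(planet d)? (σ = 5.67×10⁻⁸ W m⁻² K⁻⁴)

T_eq = [S₀(1−A)/(4σd²)]^(1/4), so T ∝ (1−A)^(1/4) / √d.
T₁ = [1360×0.23/(4×5.67×10⁻⁸×4.11²)]^(1/4) = 95.06 K.
T₂ = [1360×0.81/(4×5.67×10⁻⁸×6.85²)]^(1/4) = 100.87 K.

T₁/T₂ ≈ 0.942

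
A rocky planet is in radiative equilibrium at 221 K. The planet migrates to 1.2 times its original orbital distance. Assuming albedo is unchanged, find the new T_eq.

T_eq ∝ L^(1/4) · d^(−1/2).
T′ = 221 / 1.2^(1/2) = 202 K.

T_eq ≈ 202 K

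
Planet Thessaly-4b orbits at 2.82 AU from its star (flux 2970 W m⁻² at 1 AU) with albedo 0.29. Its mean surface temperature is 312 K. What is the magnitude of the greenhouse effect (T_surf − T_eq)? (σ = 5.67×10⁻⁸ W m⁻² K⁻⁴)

ΔT ≈ 127.1 K

S = 2970/2.82² = 373.5 W m⁻².
T_eq = [S(1−A)/(4σ)]^(1/4) = [373.5×0.71/(4×5.67×10⁻⁸)]^(1/4) = 184.9 K.
ΔT = T_surf − T_eq = 312 − 184.9.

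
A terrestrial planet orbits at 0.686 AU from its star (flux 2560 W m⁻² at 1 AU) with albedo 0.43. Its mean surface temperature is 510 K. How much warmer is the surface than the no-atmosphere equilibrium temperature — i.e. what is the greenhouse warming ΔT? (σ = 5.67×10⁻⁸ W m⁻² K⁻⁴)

S = 2560/0.686² = 5440 W m⁻².
T_eq = [S(1−A)/(4σ)]^(1/4) = [5440×0.57/(4×5.67×10⁻⁸)]^(1/4) = 341.9 K.
ΔT = T_surf − T_eq = 510 − 341.9.

ΔT ≈ 168.1 K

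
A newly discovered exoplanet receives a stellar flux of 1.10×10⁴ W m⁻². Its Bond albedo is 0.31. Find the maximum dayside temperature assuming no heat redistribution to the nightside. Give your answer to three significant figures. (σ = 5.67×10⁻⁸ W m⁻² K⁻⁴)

T_ss ≈ 605 K

With no redistribution each surface element balances locally: S(1−A) = σT⁴.
T = [1.10×10⁴ × 0.69 / 5.67×10⁻⁸]^(1/4) = (1.34×10¹¹)^(1/4) = 605 K.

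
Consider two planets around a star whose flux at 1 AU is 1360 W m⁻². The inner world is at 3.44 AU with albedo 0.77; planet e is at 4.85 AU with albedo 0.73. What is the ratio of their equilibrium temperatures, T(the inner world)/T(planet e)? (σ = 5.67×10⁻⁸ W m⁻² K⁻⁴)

T₁/T₂ ≈ 1.141

T_eq = [S₀(1−A)/(4σd²)]^(1/4), so T ∝ (1−A)^(1/4) / √d.
T₁ = [1360×0.23/(4×5.67×10⁻⁸×3.44²)]^(1/4) = 103.90 K.
T₂ = [1360×0.27/(4×5.67×10⁻⁸×4.85²)]^(1/4) = 91.08 K.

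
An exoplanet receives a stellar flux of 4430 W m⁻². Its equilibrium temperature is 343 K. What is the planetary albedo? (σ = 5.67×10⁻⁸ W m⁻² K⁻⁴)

A ≈ 0.29

From T_eq⁴ = S(1−A)/(4σ): 1−A = 4σT_eq⁴/S.
1−A = 4 × 5.67×10⁻⁸ × (343)⁴ / 4430 = 0.709.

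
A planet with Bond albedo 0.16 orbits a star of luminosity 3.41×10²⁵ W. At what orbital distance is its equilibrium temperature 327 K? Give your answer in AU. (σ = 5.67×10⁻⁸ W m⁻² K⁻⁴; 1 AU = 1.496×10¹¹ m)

d ≈ 0.198 AU

From T_eq⁴ = L(1−A)/(16πσd²): d = √[L(1−A)/(16πσT_eq⁴)].
d = √[3.41×10²⁵ × 0.84 / (16π × 5.67×10⁻⁸ × (327)⁴)] = 2.96×10¹⁰ m = 0.198 AU.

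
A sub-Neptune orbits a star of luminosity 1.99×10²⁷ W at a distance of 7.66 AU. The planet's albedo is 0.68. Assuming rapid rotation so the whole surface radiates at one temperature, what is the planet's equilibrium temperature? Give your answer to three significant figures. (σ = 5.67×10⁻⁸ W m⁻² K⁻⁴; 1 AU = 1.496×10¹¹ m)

T_eq ≈ 114 K

d = 7.66 AU = 1.15×10¹² m.
Flux: S = L/(4πd²) = 1.99×10²⁷/(4π×(1.15×10¹²)²) = 121 W m⁻².
Energy balance: absorbed = emitted ⇒ πR²·S(1−A) = 4πR²·σT_eq⁴, so T_eq⁴ = S(1−A)/(4σ).
T_eq = [121 × 0.32 / (4 × 5.67×10⁻⁸)]^(1/4) = (1.70×10⁸)^(1/4) = 114 K.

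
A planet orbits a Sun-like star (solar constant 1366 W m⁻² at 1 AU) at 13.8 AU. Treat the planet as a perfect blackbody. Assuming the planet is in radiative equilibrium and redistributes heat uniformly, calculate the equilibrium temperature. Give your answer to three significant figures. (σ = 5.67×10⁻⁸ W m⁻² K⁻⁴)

Flux at 13.8 AU: S = 1366/13.8² = 7.17 W m⁻².
Energy balance: absorbed = emitted ⇒ πR²·S(1−A) = 4πR²·σT_eq⁴, so T_eq⁴ = S(1−A)/(4σ).
T_eq = [7.17 × 1.00 / (4 × 5.67×10⁻⁸)]^(1/4) = (3.16×10⁷)^(1/4) = 75.0 K.

T_eq ≈ 75.0 K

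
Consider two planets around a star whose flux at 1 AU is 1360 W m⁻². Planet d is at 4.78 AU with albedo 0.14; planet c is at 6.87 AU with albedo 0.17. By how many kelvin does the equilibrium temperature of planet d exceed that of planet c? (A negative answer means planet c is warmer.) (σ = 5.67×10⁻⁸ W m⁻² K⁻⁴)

T_eq = [S₀(1−A)/(4σd²)]^(1/4), so T ∝ (1−A)^(1/4) / √d.
T₁ = [1360×0.86/(4×5.67×10⁻⁸×4.78²)]^(1/4) = 122.57 K.
T₂ = [1360×0.83/(4×5.67×10⁻⁸×6.87²)]^(1/4) = 101.34 K.

ΔT ≈ 21.2 K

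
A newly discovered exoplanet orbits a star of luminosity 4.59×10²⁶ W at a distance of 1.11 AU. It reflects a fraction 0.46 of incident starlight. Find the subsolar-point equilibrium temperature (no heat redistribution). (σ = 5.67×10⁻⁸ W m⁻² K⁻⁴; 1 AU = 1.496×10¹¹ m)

T_ss ≈ 335 K

d = 1.11 AU = 1.66×10¹¹ m.
Flux: S = L/(4πd²) = 4.59×10²⁶/(4π×(1.66×10¹¹)²) = 1320 W m⁻².
At the subsolar point the surface absorbs S(1−A) and emits σT⁴ per unit area — no factor of 4, since only the local patch is in balance.
T = [1320 × 0.54 / 5.67×10⁻⁸]^(1/4) = (1.26×10¹⁰)^(1/4) = 335 K.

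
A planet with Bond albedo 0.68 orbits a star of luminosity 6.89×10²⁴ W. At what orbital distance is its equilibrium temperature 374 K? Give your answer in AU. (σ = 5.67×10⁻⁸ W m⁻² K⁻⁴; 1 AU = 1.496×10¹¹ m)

d ≈ 0.0420 AU

From T_eq⁴ = L(1−A)/(16πσd²): d = √[L(1−A)/(16πσT_eq⁴)].
d = √[6.89×10²⁴ × 0.32 / (16π × 5.67×10⁻⁸ × (374)⁴)] = 6.29×10⁹ m = 0.0420 AU.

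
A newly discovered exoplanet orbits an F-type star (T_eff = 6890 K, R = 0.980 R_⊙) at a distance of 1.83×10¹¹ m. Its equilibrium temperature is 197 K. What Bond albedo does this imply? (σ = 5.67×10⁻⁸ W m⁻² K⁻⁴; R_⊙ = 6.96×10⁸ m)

R_⋆ = 0.980 × 6.96×10⁸ = 6.82×10⁸ m.
L = 4πR_⋆²σT_⋆⁴ = 4π(6.82×10⁸)² × 5.67×10⁻⁸ × (6890)⁴ = 7.47×10²⁶ W.
S = L/(4πd²) = 1780 W m⁻².
From T_eq⁴ = S(1−A)/(4σ): 1−A = 4σT_eq⁴/S.
1−A = 4 × 5.67×10⁻⁸ × (197)⁴ / 1780 = 0.192.

A ≈ 0.81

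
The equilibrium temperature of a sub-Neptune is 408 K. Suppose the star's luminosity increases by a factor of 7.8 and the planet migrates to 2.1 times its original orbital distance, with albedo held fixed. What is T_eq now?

T_eq ≈ 471 K

T_eq ∝ L^(1/4) · d^(−1/2).
T′ = 408 × 7.8^(1/4) / 2.1^(1/2) = 471 K.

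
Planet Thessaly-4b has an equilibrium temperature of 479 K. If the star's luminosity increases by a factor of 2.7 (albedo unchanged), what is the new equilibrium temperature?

T_eq ≈ 614 K

T_eq ∝ L^(1/4) · d^(−1/2).
T′ = 479 × 2.7^(1/4) = 614 K.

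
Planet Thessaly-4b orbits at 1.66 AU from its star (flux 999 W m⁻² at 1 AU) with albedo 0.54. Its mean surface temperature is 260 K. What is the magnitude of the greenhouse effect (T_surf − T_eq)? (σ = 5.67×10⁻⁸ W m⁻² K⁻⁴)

S = 999/1.66² = 362.5 W m⁻².
T_eq = [S(1−A)/(4σ)]^(1/4) = [362.5×0.46/(4×5.67×10⁻⁸)]^(1/4) = 164.7 K.
ΔT = T_surf − T_eq = 260 − 164.7.

ΔT ≈ 95.3 K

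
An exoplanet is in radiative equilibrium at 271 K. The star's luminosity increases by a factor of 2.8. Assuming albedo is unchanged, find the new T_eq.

T_eq ≈ 351 K

T_eq ∝ L^(1/4) · d^(−1/2).
T′ = 271 × 2.8^(1/4) = 351 K.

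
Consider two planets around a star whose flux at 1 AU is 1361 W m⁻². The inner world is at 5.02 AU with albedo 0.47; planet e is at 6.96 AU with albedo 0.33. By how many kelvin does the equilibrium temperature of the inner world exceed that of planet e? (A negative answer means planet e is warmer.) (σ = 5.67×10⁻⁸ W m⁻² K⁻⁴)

ΔT ≈ 10.5 K

T_eq = [S₀(1−A)/(4σd²)]^(1/4), so T ∝ (1−A)^(1/4) / √d.
T₁ = [1361×0.53/(4×5.67×10⁻⁸×5.02²)]^(1/4) = 105.99 K.
T₂ = [1361×0.67/(4×5.67×10⁻⁸×6.96²)]^(1/4) = 95.45 K.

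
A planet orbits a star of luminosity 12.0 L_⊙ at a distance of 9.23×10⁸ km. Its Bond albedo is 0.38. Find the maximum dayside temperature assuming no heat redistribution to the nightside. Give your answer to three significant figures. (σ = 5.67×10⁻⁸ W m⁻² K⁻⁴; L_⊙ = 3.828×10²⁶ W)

d = 9.23×10⁸ km = 9.23×10¹¹ m.
L = 12.0 × 3.828×10²⁶ = 4.59×10²⁷ W.
Flux: S = L/(4πd²) = 4.59×10²⁷/(4π×(9.23×10¹¹)²) = 429 W m⁻².
With no redistribution each surface element balances locally: S(1−A) = σT⁴.
T = [429 × 0.62 / 5.67×10⁻⁸]^(1/4) = (4.69×10⁹)^(1/4) = 262 K.

T_ss ≈ 262 K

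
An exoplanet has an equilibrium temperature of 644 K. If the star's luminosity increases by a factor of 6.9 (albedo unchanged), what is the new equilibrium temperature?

T_eq ∝ L^(1/4) · d^(−1/2).
T′ = 644 × 6.9^(1/4) = 1040 K.

T_eq ≈ 1040 K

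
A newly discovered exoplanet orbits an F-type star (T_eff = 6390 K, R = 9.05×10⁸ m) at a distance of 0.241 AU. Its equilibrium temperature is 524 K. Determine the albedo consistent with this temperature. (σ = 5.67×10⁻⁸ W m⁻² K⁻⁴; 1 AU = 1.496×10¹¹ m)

A ≈ 0.71

d = 0.241 AU = 3.61×10¹⁰ m.
L = 4πR_⋆²σT_⋆⁴ = 4π(9.05×10⁸)² × 5.67×10⁻⁸ × (6390)⁴ = 9.73×10²⁶ W.
S = L/(4πd²) = 5.96×10⁴ W m⁻².
From T_eq⁴ = S(1−A)/(4σ): 1−A = 4σT_eq⁴/S.
1−A = 4 × 5.67×10⁻⁸ × (524)⁴ / 5.96×10⁴ = 0.287.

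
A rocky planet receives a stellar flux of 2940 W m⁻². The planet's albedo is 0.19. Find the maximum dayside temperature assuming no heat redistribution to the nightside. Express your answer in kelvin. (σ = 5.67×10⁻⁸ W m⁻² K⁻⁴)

With no redistribution each surface element balances locally: S(1−A) = σT⁴.
T = [2940 × 0.81 / 5.67×10⁻⁸]^(1/4) = (4.20×10¹⁰)^(1/4) = 453 K.

T_ss ≈ 453 K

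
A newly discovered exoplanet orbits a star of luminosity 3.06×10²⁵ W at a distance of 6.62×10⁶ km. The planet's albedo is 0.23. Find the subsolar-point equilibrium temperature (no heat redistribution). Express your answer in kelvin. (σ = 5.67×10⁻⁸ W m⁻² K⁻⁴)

d = 6.62×10⁶ km = 6.62×10⁹ m.
Flux: S = L/(4πd²) = 3.06×10²⁵/(4π×(6.62×10⁹)²) = 5.56×10⁴ W m⁻².
At the subsolar point the surface absorbs S(1−A) and emits σT⁴ per unit area — no factor of 4, since only the local patch is in balance.
T = [5.56×10⁴ × 0.77 / 5.67×10⁻⁸]^(1/4) = (7.55×10¹¹)^(1/4) = 932 K.

T_ss ≈ 932 K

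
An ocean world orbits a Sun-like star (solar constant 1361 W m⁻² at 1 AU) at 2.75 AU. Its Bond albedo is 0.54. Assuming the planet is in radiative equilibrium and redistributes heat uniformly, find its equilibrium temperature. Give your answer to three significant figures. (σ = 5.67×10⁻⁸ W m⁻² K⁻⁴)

Flux at 2.75 AU: S = 1361/2.75² = 180 W m⁻².
Energy balance: absorbed = emitted ⇒ πR²·S(1−A) = 4πR²·σT_eq⁴, so T_eq⁴ = S(1−A)/(4σ).
T_eq = [180 × 0.46 / (4 × 5.67×10⁻⁸)]^(1/4) = (3.65×10⁸)^(1/4) = 138 K.

T_eq ≈ 138 K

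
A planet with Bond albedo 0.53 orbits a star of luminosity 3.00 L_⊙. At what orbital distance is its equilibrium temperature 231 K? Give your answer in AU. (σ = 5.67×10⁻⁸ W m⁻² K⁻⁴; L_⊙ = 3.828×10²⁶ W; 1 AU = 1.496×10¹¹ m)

L = 3.00 × 3.828×10²⁶ = 1.15×10²⁷ W.
From T_eq⁴ = L(1−A)/(16πσd²): d = √[L(1−A)/(16πσT_eq⁴)].
d = √[1.15×10²⁷ × 0.47 / (16π × 5.67×10⁻⁸ × (231)⁴)] = 2.58×10¹¹ m = 1.72 AU.

d ≈ 1.72 AU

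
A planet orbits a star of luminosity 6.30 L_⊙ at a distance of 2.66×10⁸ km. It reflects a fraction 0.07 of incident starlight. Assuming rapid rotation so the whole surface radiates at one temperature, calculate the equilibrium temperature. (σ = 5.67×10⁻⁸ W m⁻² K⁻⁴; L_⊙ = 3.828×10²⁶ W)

d = 2.66×10⁸ km = 2.66×10¹¹ m.
L = 6.30 × 3.828×10²⁶ = 2.41×10²⁷ W.
Flux: S = L/(4πd²) = 2.41×10²⁷/(4π×(2.66×10¹¹)²) = 2710 W m⁻².
Energy balance: absorbed = emitted ⇒ πR²·S(1−A) = 4πR²·σT_eq⁴, so T_eq⁴ = S(1−A)/(4σ).
T_eq = [2710 × 0.93 / (4 × 5.67×10⁻⁸)]^(1/4) = (1.11×10¹⁰)^(1/4) = 325 K.

T_eq ≈ 325 K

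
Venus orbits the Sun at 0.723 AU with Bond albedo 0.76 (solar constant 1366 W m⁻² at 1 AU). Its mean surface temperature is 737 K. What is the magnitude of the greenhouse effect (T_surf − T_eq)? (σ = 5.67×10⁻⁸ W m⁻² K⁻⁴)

S = 1366/0.723² = 2613 W m⁻².
T_eq = [S(1−A)/(4σ)]^(1/4) = [2613×0.24/(4×5.67×10⁻⁸)]^(1/4) = 229.3 K.
ΔT = T_surf − T_eq = 737 − 229.3.

ΔT ≈ 507.7 K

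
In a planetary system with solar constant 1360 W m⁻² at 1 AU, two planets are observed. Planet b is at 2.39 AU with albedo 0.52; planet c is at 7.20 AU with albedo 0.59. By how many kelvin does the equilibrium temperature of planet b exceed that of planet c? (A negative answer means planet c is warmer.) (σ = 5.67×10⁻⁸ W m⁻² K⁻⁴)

T_eq = [S₀(1−A)/(4σd²)]^(1/4), so T ∝ (1−A)^(1/4) / √d.
T₁ = [1360×0.48/(4×5.67×10⁻⁸×2.39²)]^(1/4) = 149.83 K.
T₂ = [1360×0.41/(4×5.67×10⁻⁸×7.20²)]^(1/4) = 82.99 K.

ΔT ≈ 66.8 K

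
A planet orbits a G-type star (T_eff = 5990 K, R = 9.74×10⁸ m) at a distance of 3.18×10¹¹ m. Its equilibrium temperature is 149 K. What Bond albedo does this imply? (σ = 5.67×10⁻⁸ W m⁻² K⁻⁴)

L = 4πR_⋆²σT_⋆⁴ = 4π(9.74×10⁸)² × 5.67×10⁻⁸ × (5990)⁴ = 8.70×10²⁶ W.
S = L/(4πd²) = 685 W m⁻².
From T_eq⁴ = S(1−A)/(4σ): 1−A = 4σT_eq⁴/S.
1−A = 4 × 5.67×10⁻⁸ × (149)⁴ / 685 = 0.163.

A ≈ 0.84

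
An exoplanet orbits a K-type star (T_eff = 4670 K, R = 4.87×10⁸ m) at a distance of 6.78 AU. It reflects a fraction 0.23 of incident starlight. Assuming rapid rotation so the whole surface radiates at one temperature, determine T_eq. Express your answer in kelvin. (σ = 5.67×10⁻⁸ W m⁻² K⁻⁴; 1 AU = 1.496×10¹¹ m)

T_eq ≈ 67.8 K

d = 6.78 AU = 1.01×10¹² m.
L = 4πR_⋆²σT_⋆⁴ = 4π(4.87×10⁸)² × 5.67×10⁻⁸ × (4670)⁴ = 8.04×10²⁵ W.
S = L/(4πd²) = 6.22 W m⁻².
Energy balance: absorbed = emitted ⇒ πR²·S(1−A) = 4πR²·σT_eq⁴, so T_eq⁴ = S(1−A)/(4σ).
T_eq = [6.22 × 0.77 / (4 × 5.67×10⁻⁸)]^(1/4) = (2.11×10⁷)^(1/4) = 67.8 K.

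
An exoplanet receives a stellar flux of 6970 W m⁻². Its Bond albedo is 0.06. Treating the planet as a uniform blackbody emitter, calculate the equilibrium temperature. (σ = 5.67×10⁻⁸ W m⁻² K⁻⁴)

T_eq ≈ 412 K

Energy balance: absorbed = emitted ⇒ πR²·S(1−A) = 4πR²·σT_eq⁴, so T_eq⁴ = S(1−A)/(4σ).
T_eq = [6970 × 0.94 / (4 × 5.67×10⁻⁸)]^(1/4) = (2.89×10¹⁰)^(1/4) = 412 K.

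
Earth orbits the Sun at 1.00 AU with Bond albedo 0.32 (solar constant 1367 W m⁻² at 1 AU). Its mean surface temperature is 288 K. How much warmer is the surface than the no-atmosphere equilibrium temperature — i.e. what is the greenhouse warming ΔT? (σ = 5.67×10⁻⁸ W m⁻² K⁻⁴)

S = 1367/1.00² = 1367 W m⁻².
T_eq = [S(1−A)/(4σ)]^(1/4) = [1367×0.68/(4×5.67×10⁻⁸)]^(1/4) = 253.0 K.
ΔT = T_surf − T_eq = 288 − 253.0.

ΔT ≈ 35.0 K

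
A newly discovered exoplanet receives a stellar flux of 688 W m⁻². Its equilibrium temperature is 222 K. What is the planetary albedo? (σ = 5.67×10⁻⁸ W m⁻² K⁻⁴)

From T_eq⁴ = S(1−A)/(4σ): 1−A = 4σT_eq⁴/S.
1−A = 4 × 5.67×10⁻⁸ × (222)⁴ / 688 = 0.801.

A ≈ 0.20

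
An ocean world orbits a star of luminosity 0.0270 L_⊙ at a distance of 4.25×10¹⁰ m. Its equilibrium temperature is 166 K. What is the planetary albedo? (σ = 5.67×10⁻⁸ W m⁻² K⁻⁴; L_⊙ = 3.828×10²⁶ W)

A ≈ 0.62

L = 0.0270 × 3.828×10²⁶ = 1.03×10²⁵ W.
Flux: S = L/(4πd²) = 1.03×10²⁵/(4π×(4.25×10¹⁰)²) = 455 W m⁻².
From T_eq⁴ = S(1−A)/(4σ): 1−A = 4σT_eq⁴/S.
1−A = 4 × 5.67×10⁻⁸ × (166)⁴ / 455 = 0.378.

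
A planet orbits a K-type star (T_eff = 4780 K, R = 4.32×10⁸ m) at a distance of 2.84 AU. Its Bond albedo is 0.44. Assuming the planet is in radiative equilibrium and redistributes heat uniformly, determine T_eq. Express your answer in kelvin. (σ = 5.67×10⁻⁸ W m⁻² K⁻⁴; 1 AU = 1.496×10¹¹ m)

T_eq ≈ 93.2 K

d = 2.84 AU = 4.25×10¹¹ m.
L = 4πR_⋆²σT_⋆⁴ = 4π(4.32×10⁸)² × 5.67×10⁻⁸ × (4780)⁴ = 6.94×10²⁵ W.
S = L/(4πd²) = 30.6 W m⁻².
Energy balance: absorbed = emitted ⇒ πR²·S(1−A) = 4πR²·σT_eq⁴, so T_eq⁴ = S(1−A)/(4σ).
T_eq = [30.6 × 0.56 / (4 × 5.67×10⁻⁸)]^(1/4) = (7.56×10⁷)^(1/4) = 93.2 K.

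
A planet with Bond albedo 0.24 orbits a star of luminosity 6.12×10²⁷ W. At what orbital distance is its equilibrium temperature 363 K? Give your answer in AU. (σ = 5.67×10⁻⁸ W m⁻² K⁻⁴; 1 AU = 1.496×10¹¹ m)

From T_eq⁴ = L(1−A)/(16πσd²): d = √[L(1−A)/(16πσT_eq⁴)].
d = √[6.12×10²⁷ × 0.76 / (16π × 5.67×10⁻⁸ × (363)⁴)] = 3.07×10¹¹ m = 2.05 AU.

d ≈ 2.05 AU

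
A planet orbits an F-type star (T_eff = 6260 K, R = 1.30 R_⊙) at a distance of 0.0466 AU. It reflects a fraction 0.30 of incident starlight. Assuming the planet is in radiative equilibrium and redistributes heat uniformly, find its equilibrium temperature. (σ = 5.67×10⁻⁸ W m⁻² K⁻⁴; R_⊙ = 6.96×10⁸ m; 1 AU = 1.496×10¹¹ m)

R_⋆ = 1.30 × 6.96×10⁸ = 9.05×10⁸ m.
d = 0.0466 AU = 6.97×10⁹ m.
L = 4πR_⋆²σT_⋆⁴ = 4π(9.05×10⁸)² × 5.67×10⁻⁸ × (6260)⁴ = 8.96×10²⁶ W.
S = L/(4πd²) = 1.47×10⁶ W m⁻².
Energy balance: absorbed = emitted ⇒ πR²·S(1−A) = 4πR²·σT_eq⁴, so T_eq⁴ = S(1−A)/(4σ).
T_eq = [1.47×10⁶ × 0.70 / (4 × 5.67×10⁻⁸)]^(1/4) = (4.53×10¹²)^(1/4) = 1460 K.

T_eq ≈ 1460 K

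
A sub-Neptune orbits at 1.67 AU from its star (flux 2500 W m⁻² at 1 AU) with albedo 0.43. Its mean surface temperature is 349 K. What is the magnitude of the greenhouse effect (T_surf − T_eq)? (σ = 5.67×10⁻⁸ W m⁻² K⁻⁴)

ΔT ≈ 131.1 K

S = 2500/1.67² = 896.4 W m⁻².
T_eq = [S(1−A)/(4σ)]^(1/4) = [896.4×0.57/(4×5.67×10⁻⁸)]^(1/4) = 217.9 K.
ΔT = T_surf − T_eq = 349 − 217.9.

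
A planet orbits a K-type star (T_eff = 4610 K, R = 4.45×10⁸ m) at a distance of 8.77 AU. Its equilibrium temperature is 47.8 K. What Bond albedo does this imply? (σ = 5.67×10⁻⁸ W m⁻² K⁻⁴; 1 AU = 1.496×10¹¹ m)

A ≈ 0.60

d = 8.77 AU = 1.31×10¹² m.
L = 4πR_⋆²σT_⋆⁴ = 4π(4.45×10⁸)² × 5.67×10⁻⁸ × (4610)⁴ = 6.37×10²⁵ W.
S = L/(4πd²) = 2.95 W m⁻².
From T_eq⁴ = S(1−A)/(4σ): 1−A = 4σT_eq⁴/S.
1−A = 4 × 5.67×10⁻⁸ × (47.8)⁴ / 2.95 = 0.402.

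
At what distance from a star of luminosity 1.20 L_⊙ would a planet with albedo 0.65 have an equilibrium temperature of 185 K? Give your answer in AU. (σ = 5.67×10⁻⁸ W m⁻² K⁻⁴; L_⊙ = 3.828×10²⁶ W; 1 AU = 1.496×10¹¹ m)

L = 1.20 × 3.828×10²⁶ = 4.59×10²⁶ W.
From T_eq⁴ = L(1−A)/(16πσd²): d = √[L(1−A)/(16πσT_eq⁴)].
d = √[4.59×10²⁶ × 0.35 / (16π × 5.67×10⁻⁸ × (185)⁴)] = 2.19×10¹¹ m = 1.47 AU.

d ≈ 1.47 AU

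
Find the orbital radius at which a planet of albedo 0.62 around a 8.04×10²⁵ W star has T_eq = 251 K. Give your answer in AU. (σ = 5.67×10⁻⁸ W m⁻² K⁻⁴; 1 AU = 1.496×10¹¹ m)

From T_eq⁴ = L(1−A)/(16πσd²): d = √[L(1−A)/(16πσT_eq⁴)].
d = √[8.04×10²⁵ × 0.38 / (16π × 5.67×10⁻⁸ × (251)⁴)] = 5.20×10¹⁰ m = 0.347 AU.

d ≈ 0.347 AU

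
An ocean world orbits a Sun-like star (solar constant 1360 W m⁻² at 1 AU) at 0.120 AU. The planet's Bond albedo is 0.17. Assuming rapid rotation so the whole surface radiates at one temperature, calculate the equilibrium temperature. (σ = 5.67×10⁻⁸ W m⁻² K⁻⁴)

T_eq ≈ 767 K

Flux at 0.120 AU: S = 1360/0.120² = 9.44×10⁴ W m⁻².
Energy balance: absorbed = emitted ⇒ πR²·S(1−A) = 4πR²·σT_eq⁴, so T_eq⁴ = S(1−A)/(4σ).
T_eq = [9.44×10⁴ × 0.83 / (4 × 5.67×10⁻⁸)]^(1/4) = (3.46×10¹¹)^(1/4) = 767 K.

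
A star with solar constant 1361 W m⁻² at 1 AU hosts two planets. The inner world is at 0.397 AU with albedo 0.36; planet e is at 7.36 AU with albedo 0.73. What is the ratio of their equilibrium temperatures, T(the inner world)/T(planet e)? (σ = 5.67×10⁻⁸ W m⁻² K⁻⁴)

T₁/T₂ ≈ 5.343

T_eq = [S₀(1−A)/(4σd²)]^(1/4), so T ∝ (1−A)^(1/4) / √d.
T₁ = [1361×0.64/(4×5.67×10⁻⁸×0.397²)]^(1/4) = 395.10 K.
T₂ = [1361×0.27/(4×5.67×10⁻⁸×7.36²)]^(1/4) = 73.95 K.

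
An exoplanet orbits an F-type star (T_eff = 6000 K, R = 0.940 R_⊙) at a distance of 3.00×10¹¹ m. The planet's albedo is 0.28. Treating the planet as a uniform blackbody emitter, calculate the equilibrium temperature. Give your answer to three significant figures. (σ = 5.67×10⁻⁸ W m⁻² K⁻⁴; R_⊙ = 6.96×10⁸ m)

R_⋆ = 0.940 × 6.96×10⁸ = 6.54×10⁸ m.
L = 4πR_⋆²σT_⋆⁴ = 4π(6.54×10⁸)² × 5.67×10⁻⁸ × (6000)⁴ = 3.95×10²⁶ W.
S = L/(4πd²) = 349 W m⁻².
Energy balance: absorbed = emitted ⇒ πR²·S(1−A) = 4πR²·σT_eq⁴, so T_eq⁴ = S(1−A)/(4σ).
T_eq = [349 × 0.72 / (4 × 5.67×10⁻⁸)]^(1/4) = (1.11×10⁹)^(1/4) = 183 K.

T_eq ≈ 183 K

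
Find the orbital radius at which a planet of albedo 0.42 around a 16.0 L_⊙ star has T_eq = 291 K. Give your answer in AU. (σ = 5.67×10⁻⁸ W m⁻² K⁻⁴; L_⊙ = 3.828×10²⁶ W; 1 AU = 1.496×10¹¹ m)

d ≈ 2.79 AU

L = 16.0 × 3.828×10²⁶ = 6.12×10²⁷ W.
From T_eq⁴ = L(1−A)/(16πσd²): d = √[L(1−A)/(16πσT_eq⁴)].
d = √[6.12×10²⁷ × 0.58 / (16π × 5.67×10⁻⁸ × (291)⁴)] = 4.17×10¹¹ m = 2.79 AU.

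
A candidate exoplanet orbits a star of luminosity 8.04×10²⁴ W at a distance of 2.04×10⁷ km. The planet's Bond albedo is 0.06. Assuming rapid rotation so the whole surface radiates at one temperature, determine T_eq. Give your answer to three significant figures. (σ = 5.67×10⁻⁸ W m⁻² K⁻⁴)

T_eq ≈ 283 K

d = 2.04×10⁷ km = 2.04×10¹⁰ m.
Flux: S = L/(4πd²) = 8.04×10²⁴/(4π×(2.04×10¹⁰)²) = 1540 W m⁻².
Energy balance: absorbed = emitted ⇒ πR²·S(1−A) = 4πR²·σT_eq⁴, so T_eq⁴ = S(1−A)/(4σ).
T_eq = [1540 × 0.94 / (4 × 5.67×10⁻⁸)]^(1/4) = (6.37×10⁹)^(1/4) = 283 K.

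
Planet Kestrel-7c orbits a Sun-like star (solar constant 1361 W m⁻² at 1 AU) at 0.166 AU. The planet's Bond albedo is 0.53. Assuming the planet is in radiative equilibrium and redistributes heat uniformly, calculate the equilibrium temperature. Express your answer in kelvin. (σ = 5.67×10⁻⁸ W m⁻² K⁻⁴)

Flux at 0.166 AU: S = 1361/0.166² = 4.94×10⁴ W m⁻².
Energy balance: absorbed = emitted ⇒ πR²·S(1−A) = 4πR²·σT_eq⁴, so T_eq⁴ = S(1−A)/(4σ).
T_eq = [4.94×10⁴ × 0.47 / (4 × 5.67×10⁻⁸)]^(1/4) = (1.02×10¹¹)^(1/4) = 566 K.

T_eq ≈ 566 K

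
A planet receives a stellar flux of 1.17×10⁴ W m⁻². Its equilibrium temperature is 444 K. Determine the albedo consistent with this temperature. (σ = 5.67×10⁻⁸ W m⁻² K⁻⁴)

From T_eq⁴ = S(1−A)/(4σ): 1−A = 4σT_eq⁴/S.
1−A = 4 × 5.67×10⁻⁸ × (444)⁴ / 1.17×10⁴ = 0.753.

A ≈ 0.25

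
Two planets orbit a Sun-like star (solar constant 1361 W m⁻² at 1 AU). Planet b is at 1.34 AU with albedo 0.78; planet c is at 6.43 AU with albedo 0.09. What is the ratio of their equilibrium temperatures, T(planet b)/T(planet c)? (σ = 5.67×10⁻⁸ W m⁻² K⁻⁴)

T_eq = [S₀(1−A)/(4σd²)]^(1/4), so T ∝ (1−A)^(1/4) / √d.
T₁ = [1361×0.22/(4×5.67×10⁻⁸×1.34²)]^(1/4) = 164.67 K.
T₂ = [1361×0.91/(4×5.67×10⁻⁸×6.43²)]^(1/4) = 107.20 K.

T₁/T₂ ≈ 1.536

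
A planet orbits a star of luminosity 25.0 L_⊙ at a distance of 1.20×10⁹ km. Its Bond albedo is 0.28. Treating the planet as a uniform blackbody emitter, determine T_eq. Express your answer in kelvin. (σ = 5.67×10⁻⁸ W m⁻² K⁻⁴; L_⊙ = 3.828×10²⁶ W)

d = 1.20×10⁹ km = 1.20×10¹² m.
L = 25.0 × 3.828×10²⁶ = 9.57×10²⁷ W.
Flux: S = L/(4πd²) = 9.57×10²⁷/(4π×(1.20×10¹²)²) = 529 W m⁻².
Energy balance: absorbed = emitted ⇒ πR²·S(1−A) = 4πR²·σT_eq⁴, so T_eq⁴ = S(1−A)/(4σ).
T_eq = [529 × 0.72 / (4 × 5.67×10⁻⁸)]^(1/4) = (1.68×10⁹)^(1/4) = 202 K.

T_eq ≈ 202 K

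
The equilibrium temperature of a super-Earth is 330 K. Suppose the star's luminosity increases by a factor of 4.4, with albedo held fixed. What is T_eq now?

T_eq ≈ 478 K

T_eq ∝ L^(1/4) · d^(−1/2).
T′ = 330 × 4.4^(1/4) = 478 K.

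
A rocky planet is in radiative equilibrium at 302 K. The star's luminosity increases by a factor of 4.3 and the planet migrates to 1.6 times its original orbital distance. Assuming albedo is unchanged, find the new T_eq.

T_eq ≈ 344 K

T_eq ∝ L^(1/4) · d^(−1/2).
T′ = 302 × 4.3^(1/4) / 1.6^(1/2) = 344 K.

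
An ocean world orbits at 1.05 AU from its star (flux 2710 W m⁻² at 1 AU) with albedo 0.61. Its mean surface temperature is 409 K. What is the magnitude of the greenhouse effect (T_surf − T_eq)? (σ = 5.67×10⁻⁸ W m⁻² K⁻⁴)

ΔT ≈ 154.0 K

S = 2710/1.05² = 2458 W m⁻².
T_eq = [S(1−A)/(4σ)]^(1/4) = [2458×0.39/(4×5.67×10⁻⁸)]^(1/4) = 255.0 K.
ΔT = T_surf − T_eq = 409 − 255.0.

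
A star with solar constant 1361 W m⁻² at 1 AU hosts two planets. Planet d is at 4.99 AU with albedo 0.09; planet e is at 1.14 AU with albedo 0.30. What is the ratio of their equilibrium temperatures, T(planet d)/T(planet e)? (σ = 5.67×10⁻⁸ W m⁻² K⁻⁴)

T₁/T₂ ≈ 0.510

T_eq = [S₀(1−A)/(4σd²)]^(1/4), so T ∝ (1−A)^(1/4) / √d.
T₁ = [1361×0.91/(4×5.67×10⁻⁸×4.99²)]^(1/4) = 121.69 K.
T₂ = [1361×0.70/(4×5.67×10⁻⁸×1.14²)]^(1/4) = 238.44 K.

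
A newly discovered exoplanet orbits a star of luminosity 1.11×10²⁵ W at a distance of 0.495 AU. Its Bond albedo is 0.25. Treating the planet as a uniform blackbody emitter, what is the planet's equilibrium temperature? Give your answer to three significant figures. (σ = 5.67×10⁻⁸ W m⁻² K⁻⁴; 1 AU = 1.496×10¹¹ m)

d = 0.495 AU = 7.41×10¹⁰ m.
Flux: S = L/(4πd²) = 1.11×10²⁵/(4π×(7.41×10¹⁰)²) = 161 W m⁻².
Energy balance: absorbed = emitted ⇒ πR²·S(1−A) = 4πR²·σT_eq⁴, so T_eq⁴ = S(1−A)/(4σ).
T_eq = [161 × 0.75 / (4 × 5.67×10⁻⁸)]^(1/4) = (5.33×10⁸)^(1/4) = 152 K.

T_eq ≈ 152 K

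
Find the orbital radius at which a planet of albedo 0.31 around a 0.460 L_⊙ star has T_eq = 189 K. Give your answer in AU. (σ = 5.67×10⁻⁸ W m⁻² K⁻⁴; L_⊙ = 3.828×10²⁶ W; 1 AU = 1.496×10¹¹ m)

d ≈ 1.22 AU

L = 0.460 × 3.828×10²⁶ = 1.76×10²⁶ W.
From T_eq⁴ = L(1−A)/(16πσd²): d = √[L(1−A)/(16πσT_eq⁴)].
d = √[1.76×10²⁶ × 0.69 / (16π × 5.67×10⁻⁸ × (189)⁴)] = 1.83×10¹¹ m = 1.22 AU.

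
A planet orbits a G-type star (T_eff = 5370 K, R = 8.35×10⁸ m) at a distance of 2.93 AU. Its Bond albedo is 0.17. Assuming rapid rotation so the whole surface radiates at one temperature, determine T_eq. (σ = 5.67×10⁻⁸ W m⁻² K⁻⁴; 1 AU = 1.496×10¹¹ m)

d = 2.93 AU = 4.38×10¹¹ m.
L = 4πR_⋆²σT_⋆⁴ = 4π(8.35×10⁸)² × 5.67×10⁻⁸ × (5370)⁴ = 4.13×10²⁶ W.
S = L/(4πd²) = 171 W m⁻².
Energy balance: absorbed = emitted ⇒ πR²·S(1−A) = 4πR²·σT_eq⁴, so T_eq⁴ = S(1−A)/(4σ).
T_eq = [171 × 0.83 / (4 × 5.67×10⁻⁸)]^(1/4) = (6.26×10⁸)^(1/4) = 158 K.

T_eq ≈ 158 K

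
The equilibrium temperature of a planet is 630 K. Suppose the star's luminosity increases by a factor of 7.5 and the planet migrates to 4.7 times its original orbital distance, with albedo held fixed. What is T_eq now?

T_eq ≈ 481 K

T_eq ∝ L^(1/4) · d^(−1/2).
T′ = 630 × 7.5^(1/4) / 4.7^(1/2) = 481 K.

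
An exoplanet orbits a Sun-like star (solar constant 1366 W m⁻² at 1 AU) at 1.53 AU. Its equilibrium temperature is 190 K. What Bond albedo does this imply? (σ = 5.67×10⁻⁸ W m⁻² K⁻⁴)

A ≈ 0.49

Flux at 1.53 AU: S = 1366/1.53² = 584 W m⁻².
From T_eq⁴ = S(1−A)/(4σ): 1−A = 4σT_eq⁴/S.
1−A = 4 × 5.67×10⁻⁸ × (190)⁴ / 584 = 0.507.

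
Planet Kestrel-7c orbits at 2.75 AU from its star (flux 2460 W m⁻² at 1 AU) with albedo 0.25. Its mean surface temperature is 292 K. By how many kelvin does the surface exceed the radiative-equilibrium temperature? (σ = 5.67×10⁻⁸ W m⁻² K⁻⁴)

ΔT ≈ 110.9 K

S = 2460/2.75² = 325.3 W m⁻².
T_eq = [S(1−A)/(4σ)]^(1/4) = [325.3×0.75/(4×5.67×10⁻⁸)]^(1/4) = 181.1 K.
ΔT = T_surf − T_eq = 292 − 181.1.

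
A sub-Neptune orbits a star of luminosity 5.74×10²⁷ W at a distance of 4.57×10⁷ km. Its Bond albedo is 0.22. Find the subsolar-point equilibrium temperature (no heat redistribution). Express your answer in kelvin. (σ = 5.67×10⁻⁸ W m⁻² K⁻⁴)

T_ss ≈ 1320 K

d = 4.57×10⁷ km = 4.57×10¹⁰ m.
Flux: S = L/(4πd²) = 5.74×10²⁷/(4π×(4.57×10¹⁰)²) = 2.19×10⁵ W m⁻².
At the subsolar point the surface absorbs S(1−A) and emits σT⁴ per unit area — no factor of 4, since only the local patch is in balance.
T = [2.19×10⁵ × 0.78 / 5.67×10⁻⁸]^(1/4) = (3.01×10¹²)^(1/4) = 1320 K.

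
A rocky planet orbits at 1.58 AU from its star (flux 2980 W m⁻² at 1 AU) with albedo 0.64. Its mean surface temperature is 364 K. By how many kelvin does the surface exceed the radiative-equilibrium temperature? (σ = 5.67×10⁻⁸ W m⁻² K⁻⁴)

ΔT ≈ 155.4 K

S = 2980/1.58² = 1194 W m⁻².
T_eq = [S(1−A)/(4σ)]^(1/4) = [1194×0.36/(4×5.67×10⁻⁸)]^(1/4) = 208.6 K.
ΔT = T_surf − T_eq = 364 − 208.6.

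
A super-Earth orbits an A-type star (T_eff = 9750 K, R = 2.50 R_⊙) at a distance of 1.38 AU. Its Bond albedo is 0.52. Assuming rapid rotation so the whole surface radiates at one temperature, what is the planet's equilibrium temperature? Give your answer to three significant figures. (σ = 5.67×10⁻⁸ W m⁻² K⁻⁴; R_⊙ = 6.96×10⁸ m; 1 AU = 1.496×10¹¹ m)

R_⋆ = 2.50 × 6.96×10⁸ = 1.74×10⁹ m.
d = 1.38 AU = 2.06×10¹¹ m.
L = 4πR_⋆²σT_⋆⁴ = 4π(1.74×10⁹)² × 5.67×10⁻⁸ × (9750)⁴ = 1.95×10²⁸ W.
S = L/(4πd²) = 3.64×10⁴ W m⁻².
Energy balance: absorbed = emitted ⇒ πR²·S(1−A) = 4πR²·σT_eq⁴, so T_eq⁴ = S(1−A)/(4σ).
T_eq = [3.64×10⁴ × 0.48 / (4 × 5.67×10⁻⁸)]^(1/4) = (7.70×10¹⁰)^(1/4) = 527 K.

T_eq ≈ 527 K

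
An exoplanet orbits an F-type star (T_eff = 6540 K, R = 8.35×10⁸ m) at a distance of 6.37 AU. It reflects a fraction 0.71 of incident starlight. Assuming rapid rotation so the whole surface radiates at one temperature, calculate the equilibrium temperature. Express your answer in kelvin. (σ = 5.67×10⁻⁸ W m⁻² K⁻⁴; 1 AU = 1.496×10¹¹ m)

d = 6.37 AU = 9.53×10¹¹ m.
L = 4πR_⋆²σT_⋆⁴ = 4π(8.35×10⁸)² × 5.67×10⁻⁸ × (6540)⁴ = 9.09×10²⁶ W.
S = L/(4πd²) = 79.6 W m⁻².
Energy balance: absorbed = emitted ⇒ πR²·S(1−A) = 4πR²·σT_eq⁴, so T_eq⁴ = S(1−A)/(4σ).
T_eq = [79.6 × 0.29 / (4 × 5.67×10⁻⁸)]^(1/4) = (1.02×10⁸)^(1/4) = 100 K.

T_eq ≈ 100 K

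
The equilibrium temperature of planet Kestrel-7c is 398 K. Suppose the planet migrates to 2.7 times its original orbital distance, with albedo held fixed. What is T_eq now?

T_eq ∝ L^(1/4) · d^(−1/2).
T′ = 398 / 2.7^(1/2) = 242 K.

T_eq ≈ 242 K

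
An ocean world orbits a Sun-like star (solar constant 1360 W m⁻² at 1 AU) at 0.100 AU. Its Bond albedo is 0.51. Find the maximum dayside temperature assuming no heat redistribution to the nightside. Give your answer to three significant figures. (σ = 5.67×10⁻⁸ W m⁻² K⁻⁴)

Flux at 0.100 AU: S = 1360/0.100² = 1.36×10⁵ W m⁻².
With no redistribution each surface element balances locally: S(1−A) = σT⁴.
T = [1.36×10⁵ × 0.49 / 5.67×10⁻⁸]^(1/4) = (1.18×10¹²)^(1/4) = 1040 K.

T_ss ≈ 1040 K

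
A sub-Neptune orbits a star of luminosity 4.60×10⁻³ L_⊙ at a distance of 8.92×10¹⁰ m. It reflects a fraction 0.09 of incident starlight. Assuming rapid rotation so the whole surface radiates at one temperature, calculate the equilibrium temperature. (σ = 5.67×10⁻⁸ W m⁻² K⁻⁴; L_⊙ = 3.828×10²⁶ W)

T_eq ≈ 91.7 K

L = 4.60×10⁻³ × 3.828×10²⁶ = 1.76×10²⁴ W.
Flux: S = L/(4πd²) = 1.76×10²⁴/(4π×(8.92×10¹⁰)²) = 17.6 W m⁻².
Energy balance: absorbed = emitted ⇒ πR²·S(1−A) = 4πR²·σT_eq⁴, so T_eq⁴ = S(1−A)/(4σ).
T_eq = [17.6 × 0.91 / (4 × 5.67×10⁻⁸)]^(1/4) = (7.07×10⁷)^(1/4) = 91.7 K.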